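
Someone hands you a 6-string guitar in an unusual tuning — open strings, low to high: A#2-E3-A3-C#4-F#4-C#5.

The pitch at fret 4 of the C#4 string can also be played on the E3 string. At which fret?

13

C#4 at fret 4 is C#4 + 4 semitones = F4.
The open E3 string is 9 semitones below the open C#4, so the same pitch on the E3 string lies at fret 4 + 9 = 13.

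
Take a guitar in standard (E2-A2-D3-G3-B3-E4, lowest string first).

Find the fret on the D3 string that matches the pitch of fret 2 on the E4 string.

16

E4 at fret 2 is E4 + 2 semitones = F#4.
The open D3 string is 14 semitones below the open E4, so the same pitch on the D3 string lies at fret 2 + 14 = 16.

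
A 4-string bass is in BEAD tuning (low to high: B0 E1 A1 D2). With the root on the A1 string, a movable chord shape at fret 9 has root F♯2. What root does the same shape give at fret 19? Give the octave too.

Moving from fret 9 to fret 19 shifts the root by 10 semitones.
F♯2 up 10 semitones is E3.

E3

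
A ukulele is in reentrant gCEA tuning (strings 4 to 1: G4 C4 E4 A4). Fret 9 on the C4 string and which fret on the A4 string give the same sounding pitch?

C4 at fret 9 is C4 + 9 semitones = A4.
The open A4 string is 9 semitones above the open C4, so the same pitch on the A4 string lies at fret 9 − 9 = 0.

0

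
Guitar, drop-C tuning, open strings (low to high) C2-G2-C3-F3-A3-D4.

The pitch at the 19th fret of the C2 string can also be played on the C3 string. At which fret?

7

C2 at fret 19 is C2 + 19 semitones = G3.
The open C3 string is 12 semitones above the open C2, so the same pitch on the C3 string lies at fret 19 − 12 = 7.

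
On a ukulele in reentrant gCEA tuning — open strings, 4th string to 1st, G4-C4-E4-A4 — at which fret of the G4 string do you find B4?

B4 is 4 semitones above the open G4 (G–G#–A–A#–B), so it sits at fret 4.

4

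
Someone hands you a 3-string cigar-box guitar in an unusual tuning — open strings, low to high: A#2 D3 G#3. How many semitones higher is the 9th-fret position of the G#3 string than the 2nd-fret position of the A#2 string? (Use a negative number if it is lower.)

17 semitones

G#3 at fret 9 → F4 (MIDI 65); A#2 at fret 2 → C3 (MIDI 48).
65 − 48 = 17, so the two pitches are 17 semitones apart.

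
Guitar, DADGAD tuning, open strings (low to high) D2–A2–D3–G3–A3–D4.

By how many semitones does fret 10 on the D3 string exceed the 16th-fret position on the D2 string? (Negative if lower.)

6 semitones

D3 at fret 10 → C4 (MIDI 60); D2 at fret 16 → F#3 (MIDI 54).
60 − 54 = 6, so the two pitches are 6 semitones apart.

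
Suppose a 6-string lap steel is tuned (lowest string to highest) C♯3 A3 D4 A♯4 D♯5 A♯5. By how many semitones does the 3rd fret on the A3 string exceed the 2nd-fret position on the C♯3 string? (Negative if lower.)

9 semitones

A3 at fret 3 → C4 (MIDI 60); C♯3 at fret 2 → D♯3 (MIDI 51).
60 − 51 = 9, so the two pitches are 9 semitones apart.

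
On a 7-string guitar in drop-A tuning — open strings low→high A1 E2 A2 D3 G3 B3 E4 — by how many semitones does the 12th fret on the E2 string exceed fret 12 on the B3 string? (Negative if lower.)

-19 semitones

E2 at fret 12 → E3 (MIDI 52); B3 at fret 12 → B4 (MIDI 71).
52 − 71 = -19, so the two pitches are 19 semitones apart.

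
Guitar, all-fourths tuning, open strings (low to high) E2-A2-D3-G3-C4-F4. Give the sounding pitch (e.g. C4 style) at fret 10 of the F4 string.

D#5

Each fret is one semitone, so F4 + 10 = D#5.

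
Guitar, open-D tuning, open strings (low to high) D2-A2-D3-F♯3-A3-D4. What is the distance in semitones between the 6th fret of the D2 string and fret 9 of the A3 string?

22 semitones

D2 at fret 6 → G♯2 (MIDI 44); A3 at fret 9 → F♯4 (MIDI 66).
44 − 66 = -22, so the two pitches are 22 semitones apart, with F♯4 the higher.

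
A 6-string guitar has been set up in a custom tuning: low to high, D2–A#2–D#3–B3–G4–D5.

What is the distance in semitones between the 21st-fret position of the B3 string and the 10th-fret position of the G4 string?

B3 at fret 21 → G#5 (MIDI 80); G4 at fret 10 → F5 (MIDI 77).
80 − 77 = 3, so the two pitches are 3 semitones apart, with G#5 the higher.

3 semitones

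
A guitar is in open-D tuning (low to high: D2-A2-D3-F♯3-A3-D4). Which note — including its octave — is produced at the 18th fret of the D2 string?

G♯3

Each fret is one semitone, so D2 + 18 = G♯3.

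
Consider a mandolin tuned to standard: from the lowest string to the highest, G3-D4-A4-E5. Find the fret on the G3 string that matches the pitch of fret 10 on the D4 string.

D4 at fret 10 is D4 + 10 semitones = C5.
The open G3 string is 7 semitones below the open D4, so the same pitch on the G3 string lies at fret 10 + 7 = 17.

17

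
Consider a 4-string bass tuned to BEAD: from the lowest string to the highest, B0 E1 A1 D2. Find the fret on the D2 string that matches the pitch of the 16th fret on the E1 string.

Fret 16 on E1 is MIDI 28 + 16 = 44 (G#2). On the D2 string (open MIDI 38), that pitch is 44 − 38 = fret 6.

6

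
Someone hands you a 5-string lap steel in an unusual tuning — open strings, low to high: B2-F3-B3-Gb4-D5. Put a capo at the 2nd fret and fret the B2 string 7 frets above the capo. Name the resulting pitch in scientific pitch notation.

Ab3

The capo raises the open B2 by 2 semitones to Db3; fretting 7 more gives B2 + 2 + 7 = B2 + 9 semitones = Ab3.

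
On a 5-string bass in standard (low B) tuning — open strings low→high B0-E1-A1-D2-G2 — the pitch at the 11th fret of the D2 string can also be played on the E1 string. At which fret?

Fret 11 on D2 is MIDI 38 + 11 = 49 (C#3). On the E1 string (open MIDI 28), that pitch is 49 − 28 = fret 21.

21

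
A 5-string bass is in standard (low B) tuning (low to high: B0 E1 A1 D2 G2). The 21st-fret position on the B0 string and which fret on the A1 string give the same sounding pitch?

B0 at fret 21 is B0 + 21 semitones = G#2.
The open A1 string is 10 semitones above the open B0, so the same pitch on the A1 string lies at fret 21 − 10 = 11.

11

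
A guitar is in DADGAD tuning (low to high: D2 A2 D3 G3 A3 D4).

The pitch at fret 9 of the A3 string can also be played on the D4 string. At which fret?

A3 at fret 9 is A3 + 9 semitones = F♯4.
The open D4 string is 5 semitones above the open A3, so the same pitch on the D4 string lies at fret 9 − 5 = 4.

4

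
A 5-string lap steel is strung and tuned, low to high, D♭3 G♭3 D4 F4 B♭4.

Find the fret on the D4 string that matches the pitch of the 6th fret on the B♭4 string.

B♭4 at fret 6 is B♭4 + 6 semitones = E5.
The open D4 string is 8 semitones below the open B♭4, so the same pitch on the D4 string lies at fret 6 + 8 = 14.

14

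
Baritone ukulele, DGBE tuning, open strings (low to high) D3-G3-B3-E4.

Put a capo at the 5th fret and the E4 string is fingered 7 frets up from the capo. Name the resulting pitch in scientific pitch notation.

The capo raises the open E4 by 5 semitones to A4; fretting 7 more gives E4 + 5 + 7 = E4 + 12 semitones = E5.

E5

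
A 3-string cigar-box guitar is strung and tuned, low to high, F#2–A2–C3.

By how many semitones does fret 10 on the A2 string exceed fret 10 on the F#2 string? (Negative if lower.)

3 semitones

A2 at fret 10 → G3 (MIDI 55); F#2 at fret 10 → E3 (MIDI 52).
55 − 52 = 3, so the two pitches are 3 semitones apart.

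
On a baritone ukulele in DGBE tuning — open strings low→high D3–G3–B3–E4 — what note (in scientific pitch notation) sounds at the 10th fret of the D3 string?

C4

Each fret is one semitone, so D3 + 10 = C4.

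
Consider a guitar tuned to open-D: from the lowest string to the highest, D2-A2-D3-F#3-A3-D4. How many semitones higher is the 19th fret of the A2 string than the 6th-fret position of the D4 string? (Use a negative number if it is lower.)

A2 at fret 19 → E4 (MIDI 64); D4 at fret 6 → G#4 (MIDI 68).
64 − 68 = -4, so the two pitches are 4 semitones apart.

-4 semitones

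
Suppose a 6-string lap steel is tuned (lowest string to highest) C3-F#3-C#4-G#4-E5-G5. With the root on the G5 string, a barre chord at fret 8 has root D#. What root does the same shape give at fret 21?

E

Moving from fret 8 to fret 21 shifts the root by 13 semitones.
D# up 13 semitones is E.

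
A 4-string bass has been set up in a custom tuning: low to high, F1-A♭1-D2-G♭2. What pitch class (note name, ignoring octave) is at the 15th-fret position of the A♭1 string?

The open A♭1 string plus 15 semitones: Ab–A–Bb–B–…–A–Bb–B.

B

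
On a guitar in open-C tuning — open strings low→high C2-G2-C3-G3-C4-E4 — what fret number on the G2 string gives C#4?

C#4 is 18 semitones above the open G2 (G–G#–A–A#–…–B–C–C#), so it sits at fret 18.

18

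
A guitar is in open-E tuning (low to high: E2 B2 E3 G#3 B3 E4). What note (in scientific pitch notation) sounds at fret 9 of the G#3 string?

F4

The open G#3 string plus 9 semitones: G#–A–A#–B–C–C#–D–D#–E–F.
The walk passes from B into C once, so the octave number goes from 3 to 4.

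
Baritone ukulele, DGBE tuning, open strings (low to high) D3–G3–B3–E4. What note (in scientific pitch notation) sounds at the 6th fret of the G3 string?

Each fret is one semitone, so G3 + 6 = C♯4.

C♯4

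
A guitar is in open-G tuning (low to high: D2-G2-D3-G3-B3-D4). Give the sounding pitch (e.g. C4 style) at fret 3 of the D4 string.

F4

The open D4 string plus 3 semitones: D–D#–E–F.
No B→C boundary is crossed, so the octave stays at 4.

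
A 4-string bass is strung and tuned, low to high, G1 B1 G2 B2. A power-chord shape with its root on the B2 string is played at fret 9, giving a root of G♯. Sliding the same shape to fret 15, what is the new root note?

Moving from fret 9 to fret 15 shifts the root by 6 semitones.
G♯ up 6 semitones is D.

D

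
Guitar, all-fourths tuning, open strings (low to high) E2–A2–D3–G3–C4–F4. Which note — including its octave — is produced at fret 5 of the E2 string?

A2

The open E2 string plus 5 semitones: E–F–F#–G–G#–A.
No B→C boundary is crossed, so the octave stays at 2.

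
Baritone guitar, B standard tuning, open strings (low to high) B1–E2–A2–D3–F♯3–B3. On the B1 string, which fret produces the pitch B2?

12

B2 is 12 semitones above the open B1 (B–C–C#–D–…–A–A#–B), so it sits at fret 12.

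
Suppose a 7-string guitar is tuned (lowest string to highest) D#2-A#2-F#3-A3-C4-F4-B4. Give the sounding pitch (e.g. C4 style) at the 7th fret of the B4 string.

F#5

Each fret is one semitone, so B4 + 7 = F#5.
(Equivalently spelled Gb5.)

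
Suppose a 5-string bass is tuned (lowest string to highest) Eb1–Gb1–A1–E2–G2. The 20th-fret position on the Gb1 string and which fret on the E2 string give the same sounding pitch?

Gb1 at fret 20 is Gb1 + 20 semitones = D3.
The open E2 string is 10 semitones above the open Gb1, so the same pitch on the E2 string lies at fret 20 − 10 = 10.

10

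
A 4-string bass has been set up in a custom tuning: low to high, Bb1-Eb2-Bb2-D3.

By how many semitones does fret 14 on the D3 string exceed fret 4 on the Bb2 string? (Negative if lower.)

14 semitones

D3 at fret 14 → E4 (MIDI 64); Bb2 at fret 4 → D3 (MIDI 50).
64 − 50 = 14, so the two pitches are 14 semitones apart.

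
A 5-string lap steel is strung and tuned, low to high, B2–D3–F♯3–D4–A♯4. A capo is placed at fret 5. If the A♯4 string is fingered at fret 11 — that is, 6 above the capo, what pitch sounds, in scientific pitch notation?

The capo raises the open A♯4 by 5 semitones to D♯5; fretting 6 more gives A♯4 + 5 + 6 = A♯4 + 11 semitones = A5.

A5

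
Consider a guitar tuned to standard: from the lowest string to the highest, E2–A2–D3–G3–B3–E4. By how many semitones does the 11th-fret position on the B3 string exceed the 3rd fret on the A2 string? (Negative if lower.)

B3 at fret 11 → A♯4 (MIDI 70); A2 at fret 3 → C3 (MIDI 48).
70 − 48 = 22, so the two pitches are 22 semitones apart.

22 semitones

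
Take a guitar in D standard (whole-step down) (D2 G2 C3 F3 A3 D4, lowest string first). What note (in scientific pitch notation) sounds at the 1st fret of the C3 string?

C#3

C3 is MIDI 48. Adding 1 gives 49, which is C#3.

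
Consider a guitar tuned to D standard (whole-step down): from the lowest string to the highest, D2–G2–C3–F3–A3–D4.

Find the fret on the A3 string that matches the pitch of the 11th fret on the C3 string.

C3 at fret 11 is C3 + 11 semitones = B3.
The open A3 string is 9 semitones above the open C3, so the same pitch on the A3 string lies at fret 11 − 9 = 2.

2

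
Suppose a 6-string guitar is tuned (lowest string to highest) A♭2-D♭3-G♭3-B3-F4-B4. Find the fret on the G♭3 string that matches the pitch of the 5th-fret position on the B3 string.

10

Fret 5 on B3 is MIDI 59 + 5 = 64 (E4). On the G♭3 string (open MIDI 54), that pitch is 64 − 54 = fret 10.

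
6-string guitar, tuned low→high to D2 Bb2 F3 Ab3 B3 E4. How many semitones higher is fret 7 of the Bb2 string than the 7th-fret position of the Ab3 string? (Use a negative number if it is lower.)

-10 semitones

Bb2 at fret 7 → F3 (MIDI 53); Ab3 at fret 7 → Eb4 (MIDI 63).
53 − 63 = -10, so the two pitches are 10 semitones apart.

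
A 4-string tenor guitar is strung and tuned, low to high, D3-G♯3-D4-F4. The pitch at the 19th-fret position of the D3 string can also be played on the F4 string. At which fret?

D3 at fret 19 is D3 + 19 semitones = A4.
The open F4 string is 15 semitones above the open D3, so the same pitch on the F4 string lies at fret 19 − 15 = 4.

4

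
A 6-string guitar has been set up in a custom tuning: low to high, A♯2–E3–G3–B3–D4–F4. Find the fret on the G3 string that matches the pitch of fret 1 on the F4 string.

11

F4 at fret 1 is F4 + 1 semitone = F♯4.
The open G3 string is 10 semitones below the open F4, so the same pitch on the G3 string lies at fret 1 + 10 = 11.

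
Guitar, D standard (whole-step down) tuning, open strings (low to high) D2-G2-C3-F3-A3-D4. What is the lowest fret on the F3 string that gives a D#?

From F3, count semitones up the chromatic scale until reaching D#: F–F#–G–G#–…–C#–D–D# — 10 steps.

10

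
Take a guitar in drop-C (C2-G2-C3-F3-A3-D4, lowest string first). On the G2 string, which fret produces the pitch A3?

14

A3 is 14 semitones above the open G2 (G–G#–A–A#–…–G–G#–A), so it sits at fret 14.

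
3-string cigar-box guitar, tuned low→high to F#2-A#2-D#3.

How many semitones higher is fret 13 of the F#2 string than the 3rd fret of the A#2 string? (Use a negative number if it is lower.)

F#2 at fret 13 → G3 (MIDI 55); A#2 at fret 3 → C#3 (MIDI 49).
55 − 49 = 6, so the two pitches are 6 semitones apart.

6 semitones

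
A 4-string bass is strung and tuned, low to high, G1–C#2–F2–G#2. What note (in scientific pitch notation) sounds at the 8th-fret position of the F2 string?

C#3

Each fret is one semitone, so F2 + 8 = C#3.
(Equivalently spelled Db3.)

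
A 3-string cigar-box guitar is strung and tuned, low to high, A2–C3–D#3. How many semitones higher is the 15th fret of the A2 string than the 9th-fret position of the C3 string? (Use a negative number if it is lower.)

3 semitones

A2 at fret 15 → C4 (MIDI 60); C3 at fret 9 → A3 (MIDI 57).
60 − 57 = 3, so the two pitches are 3 semitones apart.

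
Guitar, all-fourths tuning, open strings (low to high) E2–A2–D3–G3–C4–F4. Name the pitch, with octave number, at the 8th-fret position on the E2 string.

C3

The open E2 string plus 8 semitones: E–F–F#–G–G#–A–A#–B–C.
The walk passes from B into C once, so the octave number goes from 2 to 3.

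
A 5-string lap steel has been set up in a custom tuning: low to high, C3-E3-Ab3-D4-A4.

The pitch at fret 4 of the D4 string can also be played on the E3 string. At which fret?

Fret 4 on D4 is MIDI 62 + 4 = 66 (Gb4). On the E3 string (open MIDI 52), that pitch is 66 − 52 = fret 14.

14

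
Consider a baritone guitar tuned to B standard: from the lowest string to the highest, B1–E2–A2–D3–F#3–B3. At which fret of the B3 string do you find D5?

D5 is 15 semitones above the open B3 (B–C–C#–D–…–C–C#–D), so it sits at fret 15.

15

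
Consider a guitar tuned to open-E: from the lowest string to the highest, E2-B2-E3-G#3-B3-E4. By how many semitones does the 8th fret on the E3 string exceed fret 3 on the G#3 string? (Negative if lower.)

E3 at fret 8 → C4 (MIDI 60); G#3 at fret 3 → B3 (MIDI 59).
60 − 59 = 1, so the two pitches are 1 semitone apart.

1 semitone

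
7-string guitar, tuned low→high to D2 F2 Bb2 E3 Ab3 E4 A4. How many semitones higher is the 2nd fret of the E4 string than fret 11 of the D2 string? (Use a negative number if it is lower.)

E4 at fret 2 → Gb4 (MIDI 66); D2 at fret 11 → Db3 (MIDI 49).
66 − 49 = 17, so the two pitches are 17 semitones apart.

17 semitones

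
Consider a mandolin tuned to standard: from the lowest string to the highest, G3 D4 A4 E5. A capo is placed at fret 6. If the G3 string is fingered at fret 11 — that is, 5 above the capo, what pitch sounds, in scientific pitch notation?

The capo raises the open G3 by 6 semitones to C#4; fretting 5 more gives G3 + 6 + 5 = G3 + 11 semitones = F#4.
(Also written Gb.)

F#4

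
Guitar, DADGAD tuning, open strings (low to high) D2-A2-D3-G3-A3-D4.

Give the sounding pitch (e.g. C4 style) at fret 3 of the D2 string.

D2 is MIDI 38. Adding 3 gives 41, which is F2.

F2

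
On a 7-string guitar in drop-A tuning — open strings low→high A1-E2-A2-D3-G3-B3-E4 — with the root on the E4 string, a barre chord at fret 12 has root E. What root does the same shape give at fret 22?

D

Moving from fret 12 to fret 22 shifts the root by 10 semitones.
E up 10 semitones is D.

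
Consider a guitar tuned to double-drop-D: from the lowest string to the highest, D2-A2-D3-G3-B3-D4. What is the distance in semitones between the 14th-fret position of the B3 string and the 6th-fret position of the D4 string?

5 semitones

B3 at fret 14 → C#5 (MIDI 73); D4 at fret 6 → G#4 (MIDI 68).
73 − 68 = 5, so the two pitches are 5 semitones apart, with C#5 the higher.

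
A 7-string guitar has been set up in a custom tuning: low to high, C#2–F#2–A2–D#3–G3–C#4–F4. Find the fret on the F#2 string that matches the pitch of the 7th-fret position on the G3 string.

20

Fret 7 on G3 is MIDI 55 + 7 = 62 (D4). On the F#2 string (open MIDI 42), that pitch is 62 − 42 = fret 20.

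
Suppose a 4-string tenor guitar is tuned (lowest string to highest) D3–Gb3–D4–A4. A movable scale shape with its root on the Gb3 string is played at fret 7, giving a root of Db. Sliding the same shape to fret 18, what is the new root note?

C

Moving from fret 7 to fret 18 shifts the root by 11 semitones.
Db up 11 semitones is C.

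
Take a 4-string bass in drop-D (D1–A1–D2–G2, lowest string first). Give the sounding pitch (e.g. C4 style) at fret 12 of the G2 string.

G3

G2 is MIDI 43. Adding 12 gives 55, which is G3.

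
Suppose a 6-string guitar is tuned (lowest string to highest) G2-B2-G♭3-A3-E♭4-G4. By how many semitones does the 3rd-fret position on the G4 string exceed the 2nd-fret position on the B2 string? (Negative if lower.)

G4 at fret 3 → B♭4 (MIDI 70); B2 at fret 2 → D♭3 (MIDI 49).
70 − 49 = 21, so the two pitches are 21 semitones apart.

21 semitones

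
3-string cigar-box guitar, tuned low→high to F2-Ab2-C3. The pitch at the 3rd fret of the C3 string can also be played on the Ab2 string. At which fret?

Fret 3 on C3 is MIDI 48 + 3 = 51 (Eb3). On the Ab2 string (open MIDI 44), that pitch is 51 − 44 = fret 7.

7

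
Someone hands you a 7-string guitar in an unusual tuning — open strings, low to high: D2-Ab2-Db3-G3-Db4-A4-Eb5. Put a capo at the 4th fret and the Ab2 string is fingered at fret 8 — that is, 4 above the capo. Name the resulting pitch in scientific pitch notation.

E3

The capo raises the open Ab2 by 4 semitones to C3; fretting 4 more gives Ab2 + 4 + 4 = Ab2 + 8 semitones = E3.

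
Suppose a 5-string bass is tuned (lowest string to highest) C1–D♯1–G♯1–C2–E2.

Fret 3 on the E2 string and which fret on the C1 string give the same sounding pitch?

19

Fret 3 on E2 is MIDI 40 + 3 = 43 (G2). On the C1 string (open MIDI 24), that pitch is 43 − 24 = fret 19.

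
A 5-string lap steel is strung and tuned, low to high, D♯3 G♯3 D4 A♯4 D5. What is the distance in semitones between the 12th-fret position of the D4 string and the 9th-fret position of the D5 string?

D4 at fret 12 → D5 (MIDI 74); D5 at fret 9 → B5 (MIDI 83).
74 − 83 = -9, so the two pitches are 9 semitones apart, with B5 the higher.

9 semitones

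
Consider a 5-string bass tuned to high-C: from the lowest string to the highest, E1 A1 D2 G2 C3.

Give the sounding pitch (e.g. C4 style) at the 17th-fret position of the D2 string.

Each fret is one semitone, so D2 + 17 = G3.

G3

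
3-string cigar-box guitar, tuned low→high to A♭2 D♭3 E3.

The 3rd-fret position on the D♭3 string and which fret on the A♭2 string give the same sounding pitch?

8

D♭3 at fret 3 is D♭3 + 3 semitones = E3.
The open A♭2 string is 5 semitones below the open D♭3, so the same pitch on the A♭2 string lies at fret 3 + 5 = 8.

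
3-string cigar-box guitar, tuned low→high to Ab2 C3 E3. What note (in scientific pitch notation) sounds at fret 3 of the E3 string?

G3

E3 is MIDI 52. Adding 3 gives 55, which is G3.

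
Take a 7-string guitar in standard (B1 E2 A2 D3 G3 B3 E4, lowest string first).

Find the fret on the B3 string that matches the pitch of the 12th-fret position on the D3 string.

Fret 12 on D3 is MIDI 50 + 12 = 62 (D4). On the B3 string (open MIDI 59), that pitch is 62 − 59 = fret 3.

3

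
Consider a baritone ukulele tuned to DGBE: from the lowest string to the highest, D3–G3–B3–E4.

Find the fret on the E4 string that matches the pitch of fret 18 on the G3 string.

9

Fret 18 on G3 is MIDI 55 + 18 = 73 (C#5). On the E4 string (open MIDI 64), that pitch is 73 − 64 = fret 9.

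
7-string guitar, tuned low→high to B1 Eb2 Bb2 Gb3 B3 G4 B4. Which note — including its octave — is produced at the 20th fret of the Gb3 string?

Each fret is one semitone, so Gb3 + 20 = D5.

D5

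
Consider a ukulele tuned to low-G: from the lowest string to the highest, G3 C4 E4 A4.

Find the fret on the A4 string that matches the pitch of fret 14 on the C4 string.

C4 at fret 14 is C4 + 14 semitones = D5.
The open A4 string is 9 semitones above the open C4, so the same pitch on the A4 string lies at fret 14 − 9 = 5.

5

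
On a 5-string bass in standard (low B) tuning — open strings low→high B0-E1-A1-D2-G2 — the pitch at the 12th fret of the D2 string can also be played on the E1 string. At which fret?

D2 at fret 12 is D2 + 12 semitones = D3.
The open E1 string is 10 semitones below the open D2, so the same pitch on the E1 string lies at fret 12 + 10 = 22.

22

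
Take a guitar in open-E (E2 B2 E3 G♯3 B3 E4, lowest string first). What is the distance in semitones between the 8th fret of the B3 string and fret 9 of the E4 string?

B3 at fret 8 → G4 (MIDI 67); E4 at fret 9 → C♯5 (MIDI 73).
67 − 73 = -6, so the two pitches are 6 semitones apart, with C♯5 the higher.

6 semitones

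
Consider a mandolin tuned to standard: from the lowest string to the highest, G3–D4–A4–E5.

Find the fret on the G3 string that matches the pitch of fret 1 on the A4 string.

Fret 1 on A4 is MIDI 69 + 1 = 70 (A♯4). On the G3 string (open MIDI 55), that pitch is 70 − 55 = fret 15.

15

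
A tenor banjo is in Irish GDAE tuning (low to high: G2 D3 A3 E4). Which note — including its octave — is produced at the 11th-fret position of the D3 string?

The open D3 string plus 11 semitones: D–D#–E–F–…–B–C–C#.
The walk passes from B into C once, so the octave number goes from 3 to 4.
(Equivalently spelled Db4.)

C#4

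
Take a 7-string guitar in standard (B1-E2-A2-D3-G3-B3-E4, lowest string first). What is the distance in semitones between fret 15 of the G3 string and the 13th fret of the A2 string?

12 semitones

G3 at fret 15 → A#4 (MIDI 70); A2 at fret 13 → A#3 (MIDI 58).
70 − 58 = 12, so the two pitches are 12 semitones apart, with A#4 the higher.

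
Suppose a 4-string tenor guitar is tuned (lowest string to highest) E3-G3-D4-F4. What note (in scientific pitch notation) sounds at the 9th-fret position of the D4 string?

B4

The open D4 string plus 9 semitones: D–D#–E–F–F#–G–G#–A–A#–B.
No B→C boundary is crossed, so the octave stays at 4.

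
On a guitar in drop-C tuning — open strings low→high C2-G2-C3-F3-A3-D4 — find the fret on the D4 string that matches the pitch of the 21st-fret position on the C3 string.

7

C3 at fret 21 is C3 + 21 semitones = A4.
The open D4 string is 14 semitones above the open C3, so the same pitch on the D4 string lies at fret 21 − 14 = 7.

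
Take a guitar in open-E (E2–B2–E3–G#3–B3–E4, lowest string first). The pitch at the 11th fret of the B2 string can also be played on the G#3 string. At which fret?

B2 at fret 11 is B2 + 11 semitones = A#3.
The open G#3 string is 9 semitones above the open B2, so the same pitch on the G#3 string lies at fret 11 − 9 = 2.

2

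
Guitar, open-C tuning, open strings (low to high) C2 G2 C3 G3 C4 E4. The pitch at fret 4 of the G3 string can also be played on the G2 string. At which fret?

G3 at fret 4 is G3 + 4 semitones = B3.
The open G2 string is 12 semitones below the open G3, so the same pitch on the G2 string lies at fret 4 + 12 = 16.

16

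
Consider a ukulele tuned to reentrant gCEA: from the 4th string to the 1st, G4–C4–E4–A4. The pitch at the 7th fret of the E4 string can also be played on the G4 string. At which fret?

Fret 7 on E4 is MIDI 64 + 7 = 71 (B4). On the G4 string (open MIDI 67), that pitch is 71 − 67 = fret 4.

4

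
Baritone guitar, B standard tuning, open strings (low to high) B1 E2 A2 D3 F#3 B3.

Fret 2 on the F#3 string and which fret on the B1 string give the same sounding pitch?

Fret 2 on F#3 is MIDI 54 + 2 = 56 (G#3). On the B1 string (open MIDI 35), that pitch is 56 − 35 = fret 21.

21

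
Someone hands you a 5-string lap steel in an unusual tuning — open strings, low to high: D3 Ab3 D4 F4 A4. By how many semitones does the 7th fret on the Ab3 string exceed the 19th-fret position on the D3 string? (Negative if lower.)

-6 semitones

Ab3 at fret 7 → Eb4 (MIDI 63); D3 at fret 19 → A4 (MIDI 69).
63 − 69 = -6, so the two pitches are 6 semitones apart.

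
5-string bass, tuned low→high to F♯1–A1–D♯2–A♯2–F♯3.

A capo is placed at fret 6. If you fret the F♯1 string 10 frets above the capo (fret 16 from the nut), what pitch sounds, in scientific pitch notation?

A♯2

The capo raises the open F♯1 by 6 semitones to C2; fretting 10 more gives F♯1 + 6 + 10 = F♯1 + 16 semitones = A♯2.
(Also written B♭.)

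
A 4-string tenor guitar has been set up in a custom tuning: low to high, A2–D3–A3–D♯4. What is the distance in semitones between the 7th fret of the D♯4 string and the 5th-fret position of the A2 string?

20 semitones

D♯4 at fret 7 → A♯4 (MIDI 70); A2 at fret 5 → D3 (MIDI 50).
70 − 50 = 20, so the two pitches are 20 semitones apart, with A♯4 the higher.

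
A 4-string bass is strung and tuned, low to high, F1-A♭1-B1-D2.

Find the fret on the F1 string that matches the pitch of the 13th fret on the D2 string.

22

Fret 13 on D2 is MIDI 38 + 13 = 51 (E♭3). On the F1 string (open MIDI 29), that pitch is 51 − 29 = fret 22.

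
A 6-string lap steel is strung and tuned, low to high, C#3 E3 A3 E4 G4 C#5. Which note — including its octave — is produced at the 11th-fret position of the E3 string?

The open E3 string plus 11 semitones: E–F–F#–G–…–C#–D–D#.
The walk passes from B into C once, so the octave number goes from 3 to 4.
(Equivalently spelled Eb4.)

D#4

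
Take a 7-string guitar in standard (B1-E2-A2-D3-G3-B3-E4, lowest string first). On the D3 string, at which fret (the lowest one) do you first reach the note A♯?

8

From D3, count semitones up the chromatic scale until reaching A♯: D–D#–E–F–F#–G–G#–A–A# — 8 steps.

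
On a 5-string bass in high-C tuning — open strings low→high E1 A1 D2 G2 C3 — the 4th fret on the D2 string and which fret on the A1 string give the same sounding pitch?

D2 at fret 4 is D2 + 4 semitones = F#2.
The open A1 string is 5 semitones below the open D2, so the same pitch on the A1 string lies at fret 4 + 5 = 9.

9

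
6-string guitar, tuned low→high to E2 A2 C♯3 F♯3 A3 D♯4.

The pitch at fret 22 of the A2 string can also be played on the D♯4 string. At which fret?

Fret 22 on A2 is MIDI 45 + 22 = 67 (G4). On the D♯4 string (open MIDI 63), that pitch is 67 − 63 = fret 4.

4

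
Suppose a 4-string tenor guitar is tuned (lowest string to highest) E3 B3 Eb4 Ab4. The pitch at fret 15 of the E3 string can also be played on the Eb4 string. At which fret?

4

E3 at fret 15 is E3 + 15 semitones = G4.
The open Eb4 string is 11 semitones above the open E3, so the same pitch on the Eb4 string lies at fret 15 − 11 = 4.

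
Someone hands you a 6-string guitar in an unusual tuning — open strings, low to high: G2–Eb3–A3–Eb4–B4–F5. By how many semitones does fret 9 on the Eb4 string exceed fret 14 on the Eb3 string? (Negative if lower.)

Eb4 at fret 9 → C5 (MIDI 72); Eb3 at fret 14 → F4 (MIDI 65).
72 − 65 = 7, so the two pitches are 7 semitones apart.

7 semitones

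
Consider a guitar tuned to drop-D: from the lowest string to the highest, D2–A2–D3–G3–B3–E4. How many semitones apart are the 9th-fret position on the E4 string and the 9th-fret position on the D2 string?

E4 at fret 9 → C♯5 (MIDI 73); D2 at fret 9 → B2 (MIDI 47).
73 − 47 = 26, so the two pitches are 26 semitones apart, with C♯5 the higher.

26 semitones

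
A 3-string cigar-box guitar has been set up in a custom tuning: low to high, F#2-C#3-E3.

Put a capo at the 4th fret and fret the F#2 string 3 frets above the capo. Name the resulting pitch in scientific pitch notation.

C#3

The capo raises the open F#2 by 4 semitones to A#2; fretting 3 more gives F#2 + 4 + 3 = F#2 + 7 semitones = C#3.
(Also written Db.)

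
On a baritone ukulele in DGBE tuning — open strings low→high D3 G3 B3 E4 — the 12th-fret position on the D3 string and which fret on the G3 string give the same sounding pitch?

7

Fret 12 on D3 is MIDI 50 + 12 = 62 (D4). On the G3 string (open MIDI 55), that pitch is 62 − 55 = fret 7.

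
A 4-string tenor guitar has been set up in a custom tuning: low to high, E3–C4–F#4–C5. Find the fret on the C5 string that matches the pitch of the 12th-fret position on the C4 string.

0

C4 at fret 12 is C4 + 12 semitones = C5.
The open C5 string is 12 semitones above the open C4, so the same pitch on the C5 string lies at fret 12 − 12 = 0.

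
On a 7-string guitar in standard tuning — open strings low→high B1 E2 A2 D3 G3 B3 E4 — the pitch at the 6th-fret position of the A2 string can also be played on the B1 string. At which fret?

Fret 6 on A2 is MIDI 45 + 6 = 51 (D♯3). On the B1 string (open MIDI 35), that pitch is 51 − 35 = fret 16.

16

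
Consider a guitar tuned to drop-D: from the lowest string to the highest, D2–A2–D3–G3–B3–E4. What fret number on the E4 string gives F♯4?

F♯4 is 2 semitones above the open E4 (E–F–F#), so it sits at fret 2.

2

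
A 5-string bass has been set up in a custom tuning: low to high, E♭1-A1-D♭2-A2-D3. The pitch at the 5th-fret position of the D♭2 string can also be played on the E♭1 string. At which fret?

Fret 5 on D♭2 is MIDI 37 + 5 = 42 (G♭2). On the E♭1 string (open MIDI 27), that pitch is 42 − 27 = fret 15.

15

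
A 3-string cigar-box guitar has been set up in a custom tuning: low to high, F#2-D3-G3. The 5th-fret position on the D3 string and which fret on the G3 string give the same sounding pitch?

0

D3 at fret 5 is D3 + 5 semitones = G3.
The open G3 string is 5 semitones above the open D3, so the same pitch on the G3 string lies at fret 5 − 5 = 0.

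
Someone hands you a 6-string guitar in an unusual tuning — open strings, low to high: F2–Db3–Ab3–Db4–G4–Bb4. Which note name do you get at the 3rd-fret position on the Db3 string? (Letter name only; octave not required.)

Each fret is one semitone, so Db3 + 3 = E.

E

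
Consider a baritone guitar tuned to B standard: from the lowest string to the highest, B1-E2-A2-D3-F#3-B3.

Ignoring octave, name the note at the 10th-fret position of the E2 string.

E2 is MIDI 40. Adding 10 gives 50; 50 mod 12 = 2, i.e. D.

D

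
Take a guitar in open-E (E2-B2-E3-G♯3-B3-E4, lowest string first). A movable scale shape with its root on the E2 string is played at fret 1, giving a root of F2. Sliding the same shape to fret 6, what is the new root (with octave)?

Moving from fret 1 to fret 6 shifts the root by 5 semitones.
F2 up 5 semitones is A♯2.

A♯2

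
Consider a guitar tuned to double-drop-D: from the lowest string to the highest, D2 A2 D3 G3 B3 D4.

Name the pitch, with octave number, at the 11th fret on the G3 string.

F#4

G3 is MIDI 55. Adding 11 gives 66, which is F#4.
(Equivalently spelled Gb4.)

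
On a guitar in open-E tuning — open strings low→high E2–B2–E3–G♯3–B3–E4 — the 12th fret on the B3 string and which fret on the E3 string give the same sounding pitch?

19

Fret 12 on B3 is MIDI 59 + 12 = 71 (B4). On the E3 string (open MIDI 52), that pitch is 71 − 52 = fret 19.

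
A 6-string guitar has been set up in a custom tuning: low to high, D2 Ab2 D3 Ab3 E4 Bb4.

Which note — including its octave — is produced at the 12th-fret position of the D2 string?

The open D2 string plus 12 semitones: D–Eb–E–F–…–C–Db–D.
The walk passes from B into C once, so the octave number goes from 2 to 3.

D3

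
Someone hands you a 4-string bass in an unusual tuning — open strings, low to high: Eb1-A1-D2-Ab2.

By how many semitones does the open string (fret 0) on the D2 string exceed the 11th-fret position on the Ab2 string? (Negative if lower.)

-17 semitones

D2 at fret 0 → D2 (MIDI 38); Ab2 at fret 11 → G3 (MIDI 55).
38 − 55 = -17, so the two pitches are 17 semitones apart.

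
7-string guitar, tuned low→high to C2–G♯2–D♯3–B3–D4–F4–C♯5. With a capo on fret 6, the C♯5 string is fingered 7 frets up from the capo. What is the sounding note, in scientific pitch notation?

D6

The capo raises the open C♯5 by 6 semitones to G5; fretting 7 more gives C♯5 + 6 + 7 = C♯5 + 13 semitones = D6.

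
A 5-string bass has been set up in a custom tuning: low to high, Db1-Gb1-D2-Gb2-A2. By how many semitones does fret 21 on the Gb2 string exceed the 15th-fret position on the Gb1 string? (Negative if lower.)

18 semitones

Gb2 at fret 21 → Eb4 (MIDI 63); Gb1 at fret 15 → A2 (MIDI 45).
63 − 45 = 18, so the two pitches are 18 semitones apart.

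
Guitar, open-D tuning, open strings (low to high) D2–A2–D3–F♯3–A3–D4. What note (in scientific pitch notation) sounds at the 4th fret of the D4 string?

F♯4

The open D4 string plus 4 semitones: D–D#–E–F–F#.
No B→C boundary is crossed, so the octave stays at 4.
(Equivalently spelled G♭4.)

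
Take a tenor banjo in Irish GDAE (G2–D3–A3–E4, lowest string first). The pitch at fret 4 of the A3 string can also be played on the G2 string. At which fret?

18

Fret 4 on A3 is MIDI 57 + 4 = 61 (C#4). On the G2 string (open MIDI 43), that pitch is 61 − 43 = fret 18.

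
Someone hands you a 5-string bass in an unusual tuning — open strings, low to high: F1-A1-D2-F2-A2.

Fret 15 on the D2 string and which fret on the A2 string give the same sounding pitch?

Fret 15 on D2 is MIDI 38 + 15 = 53 (F3). On the A2 string (open MIDI 45), that pitch is 53 − 45 = fret 8.

8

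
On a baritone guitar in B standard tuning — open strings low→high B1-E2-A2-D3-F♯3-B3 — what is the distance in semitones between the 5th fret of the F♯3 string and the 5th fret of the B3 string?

5 semitones

F♯3 at fret 5 → B3 (MIDI 59); B3 at fret 5 → E4 (MIDI 64).
59 − 64 = -5, so the two pitches are 5 semitones apart, with E4 the higher.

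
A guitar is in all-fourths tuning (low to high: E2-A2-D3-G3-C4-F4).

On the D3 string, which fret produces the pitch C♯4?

11

C♯4 is 11 semitones above the open D3 (D–D#–E–F–…–B–C–C#), so it sits at fret 11.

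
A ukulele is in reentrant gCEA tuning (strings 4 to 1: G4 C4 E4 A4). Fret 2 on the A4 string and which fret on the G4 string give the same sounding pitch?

4

A4 at fret 2 is A4 + 2 semitones = B4.
The open G4 string is 2 semitones below the open A4, so the same pitch on the G4 string lies at fret 2 + 2 = 4.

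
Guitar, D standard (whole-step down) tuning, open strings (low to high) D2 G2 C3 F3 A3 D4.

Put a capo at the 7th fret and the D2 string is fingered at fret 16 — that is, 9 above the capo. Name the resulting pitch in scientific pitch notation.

The capo raises the open D2 by 7 semitones to A2; fretting 9 more gives D2 + 7 + 9 = D2 + 16 semitones = F#3.
(Also written Gb.)

F#3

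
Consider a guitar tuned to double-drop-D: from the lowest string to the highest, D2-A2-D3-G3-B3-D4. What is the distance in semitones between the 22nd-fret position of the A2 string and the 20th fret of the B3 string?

12 semitones

A2 at fret 22 → G4 (MIDI 67); B3 at fret 20 → G5 (MIDI 79).
67 − 79 = -12, so the two pitches are 12 semitones apart, with G5 the higher.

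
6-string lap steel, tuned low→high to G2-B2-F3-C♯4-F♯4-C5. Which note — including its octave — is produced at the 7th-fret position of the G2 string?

D3

Each fret is one semitone, so G2 + 7 = D3.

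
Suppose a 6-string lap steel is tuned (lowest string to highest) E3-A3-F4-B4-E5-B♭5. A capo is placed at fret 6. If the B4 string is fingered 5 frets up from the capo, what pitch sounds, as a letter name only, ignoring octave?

B♭

The capo raises the open B4 by 6 semitones to F5; fretting 5 more gives B4 + 6 + 5 = B4 + 11 semitones, landing on B♭.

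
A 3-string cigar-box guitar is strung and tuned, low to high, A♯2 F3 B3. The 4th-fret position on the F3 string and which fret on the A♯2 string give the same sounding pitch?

11

F3 at fret 4 is F3 + 4 semitones = A3.
The open A♯2 string is 7 semitones below the open F3, so the same pitch on the A♯2 string lies at fret 4 + 7 = 11.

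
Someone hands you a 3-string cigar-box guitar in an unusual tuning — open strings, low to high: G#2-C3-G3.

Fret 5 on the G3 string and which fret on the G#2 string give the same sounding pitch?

16

Fret 5 on G3 is MIDI 55 + 5 = 60 (C4). On the G#2 string (open MIDI 44), that pitch is 60 − 44 = fret 16.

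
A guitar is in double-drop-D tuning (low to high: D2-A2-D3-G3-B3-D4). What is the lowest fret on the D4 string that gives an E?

From D4, count semitones up the chromatic scale until reaching E: D–D#–E — 2 steps.

2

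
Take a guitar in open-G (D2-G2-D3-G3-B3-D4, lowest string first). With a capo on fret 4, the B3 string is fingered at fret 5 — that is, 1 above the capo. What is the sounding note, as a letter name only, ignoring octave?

The capo raises the open B3 by 4 semitones to D#4; fretting 1 more gives B3 + 4 + 1 = B3 + 5 semitones, landing on E.

E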